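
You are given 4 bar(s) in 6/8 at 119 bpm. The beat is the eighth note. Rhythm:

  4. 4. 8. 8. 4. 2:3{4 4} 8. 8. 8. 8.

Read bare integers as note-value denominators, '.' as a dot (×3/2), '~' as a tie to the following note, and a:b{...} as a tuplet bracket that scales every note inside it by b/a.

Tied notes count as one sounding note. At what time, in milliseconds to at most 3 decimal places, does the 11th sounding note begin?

note 11 onset = 45/2b = 11344.538ms

1. 0.0ms @ 0 + 1512.605ms (3)
2. 1512.605ms @ 3 + 1512.605ms (3)
3. 3025.21ms @ 6 + 756.303ms (3/2)
4. 3781.513ms @ 15/2 + 756.303ms (3/2)
5. 4537.815ms @ 9 + 1512.605ms (3)
6. 6050.42ms @ 12 + 1512.605ms (3)
7. 7563.025ms @ 15 + 1512.605ms (3)
8. 9075.63ms @ 18 + 756.303ms (3/2)
9. 9831.933ms @ 39/2 + 756.303ms (3/2)
10. 10588.235ms @ 21 + 756.303ms (3/2)
11. 11344.538ms @ 45/2 + 756.303ms (3/2)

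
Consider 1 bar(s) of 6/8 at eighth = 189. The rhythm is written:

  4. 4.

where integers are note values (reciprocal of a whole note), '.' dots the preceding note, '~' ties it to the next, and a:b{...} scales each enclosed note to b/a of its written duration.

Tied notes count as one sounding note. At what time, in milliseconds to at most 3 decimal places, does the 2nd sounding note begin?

1. 0.0ms @ 0 + 952.381ms (3)
2. 952.381ms @ 3 + 952.381ms (3)

note 2 onset = 3b = 952.381ms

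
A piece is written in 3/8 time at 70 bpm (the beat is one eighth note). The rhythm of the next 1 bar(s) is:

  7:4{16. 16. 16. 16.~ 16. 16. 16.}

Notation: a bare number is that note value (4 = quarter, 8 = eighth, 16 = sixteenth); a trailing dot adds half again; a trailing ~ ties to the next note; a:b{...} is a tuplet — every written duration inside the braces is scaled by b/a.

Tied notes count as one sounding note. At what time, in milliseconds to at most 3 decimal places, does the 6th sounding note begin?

1. 0.0ms @ 0 + 367.347ms (3/7)
2. 367.347ms @ 3/7 + 367.347ms (3/7)
3. 734.694ms @ 6/7 + 367.347ms (3/7)
4. 1102.041ms @ 9/7 + 734.694ms (6/7)
5. 1836.735ms @ 15/7 + 367.347ms (3/7)
6. 2204.082ms @ 18/7 + 367.347ms (3/7)

note 6 onset = 18/7b = 2204.082ms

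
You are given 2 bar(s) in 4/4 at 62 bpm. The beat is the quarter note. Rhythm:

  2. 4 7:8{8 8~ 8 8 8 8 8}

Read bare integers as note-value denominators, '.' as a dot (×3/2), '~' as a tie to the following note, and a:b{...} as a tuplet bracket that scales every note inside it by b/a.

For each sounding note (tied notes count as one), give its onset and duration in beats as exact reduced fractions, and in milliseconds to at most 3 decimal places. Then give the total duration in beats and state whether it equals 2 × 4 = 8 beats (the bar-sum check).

1) 0.0ms=0b +2903.226ms=3b
2) 2903.226ms=3b +967.742ms=1b
3) 3870.968ms=4b +552.995ms=4/7b
4) 4423.963ms=32/7b +1105.991ms=8/7b
5) 5529.954ms=40/7b +552.995ms=4/7b
6) 6082.949ms=44/7b +552.995ms=4/7b
7) 6635.945ms=48/7b +552.995ms=4/7b
8) 7188.94ms=52/7b +552.995ms=4/7b
Σ=8b of 8 (62bpm 4/4) — PASS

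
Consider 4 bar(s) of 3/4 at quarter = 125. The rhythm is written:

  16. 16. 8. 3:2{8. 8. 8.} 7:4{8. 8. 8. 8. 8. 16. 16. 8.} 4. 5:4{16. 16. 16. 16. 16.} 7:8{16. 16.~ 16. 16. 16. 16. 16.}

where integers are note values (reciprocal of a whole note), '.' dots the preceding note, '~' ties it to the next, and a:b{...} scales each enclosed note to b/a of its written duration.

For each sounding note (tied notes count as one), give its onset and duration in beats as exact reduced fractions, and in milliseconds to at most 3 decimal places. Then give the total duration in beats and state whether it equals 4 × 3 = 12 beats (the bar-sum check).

1) 0.0ms=0b +180.0ms=3/8b
2) 180.0ms=3/8b +180.0ms=3/8b
3) 360.0ms=3/4b +360.0ms=3/4b
4) 720.0ms=3/2b +240.0ms=1/2b
5) 960.0ms=2b +240.0ms=1/2b
6) 1200.0ms=5/2b +240.0ms=1/2b
7) 1440.0ms=3b +205.714ms=3/7b
8) 1645.714ms=24/7b +205.714ms=3/7b
9) 1851.429ms=27/7b +205.714ms=3/7b
10) 2057.143ms=30/7b +205.714ms=3/7b
11) 2262.857ms=33/7b +205.714ms=3/7b
12) 2468.571ms=36/7b +102.857ms=3/14b
13) 2571.429ms=75/14b +102.857ms=3/14b
14) 2674.286ms=39/7b +205.714ms=3/7b
15) 2880.0ms=6b +720.0ms=3/2b
16) 3600.0ms=15/2b +144.0ms=3/10b
17) 3744.0ms=39/5b +144.0ms=3/10b
18) 3888.0ms=81/10b +144.0ms=3/10b
19) 4032.0ms=42/5b +144.0ms=3/10b
20) 4176.0ms=87/10b +144.0ms=3/10b
21) 4320.0ms=9b +205.714ms=3/7b
22) 4525.714ms=66/7b +411.429ms=6/7b
23) 4937.143ms=72/7b +205.714ms=3/7b
24) 5142.857ms=75/7b +205.714ms=3/7b
25) 5348.571ms=78/7b +205.714ms=3/7b
26) 5554.286ms=81/7b +205.714ms=3/7b
Σ=12b of 12 (125bpm 3/4) — PASS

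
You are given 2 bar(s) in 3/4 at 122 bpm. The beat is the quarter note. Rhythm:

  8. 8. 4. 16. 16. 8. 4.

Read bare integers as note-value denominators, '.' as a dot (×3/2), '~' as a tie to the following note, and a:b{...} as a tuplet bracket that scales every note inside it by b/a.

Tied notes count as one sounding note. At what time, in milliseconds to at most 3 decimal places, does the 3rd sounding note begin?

note 3 onset = 3/2b = 737.705ms

1. 0.0ms @ 0 + 368.852ms (3/4)
2. 368.852ms @ 3/4 + 368.852ms (3/4)
3. 737.705ms @ 3/2 + 737.705ms (3/2)
4. 1475.41ms @ 3 + 184.426ms (3/8)
5. 1659.836ms @ 27/8 + 184.426ms (3/8)
6. 1844.262ms @ 15/4 + 368.852ms (3/4)
7. 2213.115ms @ 9/2 + 737.705ms (3/2)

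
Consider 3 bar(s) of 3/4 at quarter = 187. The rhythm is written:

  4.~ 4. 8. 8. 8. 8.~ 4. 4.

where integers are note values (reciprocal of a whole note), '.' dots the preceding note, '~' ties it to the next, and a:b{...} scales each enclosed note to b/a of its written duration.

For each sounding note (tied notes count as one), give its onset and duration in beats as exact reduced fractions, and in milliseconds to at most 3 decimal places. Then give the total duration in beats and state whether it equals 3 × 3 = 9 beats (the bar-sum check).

1) 0.0ms=0b +962.567ms=3b
2) 962.567ms=3b +240.642ms=3/4b
3) 1203.209ms=15/4b +240.642ms=3/4b
4) 1443.85ms=9/2b +240.642ms=3/4b
5) 1684.492ms=21/4b +721.925ms=9/4b
6) 2406.417ms=15/2b +481.283ms=3/2b
Σ=9b of 9 (187bpm 3/4) — PASS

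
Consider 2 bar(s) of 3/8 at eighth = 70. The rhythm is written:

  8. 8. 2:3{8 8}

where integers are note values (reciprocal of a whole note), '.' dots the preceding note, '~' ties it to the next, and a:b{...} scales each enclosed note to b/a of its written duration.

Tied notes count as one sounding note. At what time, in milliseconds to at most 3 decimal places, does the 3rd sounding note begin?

note 3 onset = 3b = 2571.429ms

1. 0.0ms @ 0 + 1285.714ms (3/2)
2. 1285.714ms @ 3/2 + 1285.714ms (3/2)
3. 2571.429ms @ 3 + 1285.714ms (3/2)
4. 3857.143ms @ 9/2 + 1285.714ms (3/2)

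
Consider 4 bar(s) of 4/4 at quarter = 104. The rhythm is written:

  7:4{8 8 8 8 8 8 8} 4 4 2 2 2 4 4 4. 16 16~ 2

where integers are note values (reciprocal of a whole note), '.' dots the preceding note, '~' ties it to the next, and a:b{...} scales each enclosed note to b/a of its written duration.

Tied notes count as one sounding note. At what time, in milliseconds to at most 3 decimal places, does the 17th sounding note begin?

1. 0.0ms @ 0 + 164.835ms (2/7)
2. 164.835ms @ 2/7 + 164.835ms (2/7)
3. 329.67ms @ 4/7 + 164.835ms (2/7)
4. 494.505ms @ 6/7 + 164.835ms (2/7)
5. 659.341ms @ 8/7 + 164.835ms (2/7)
6. 824.176ms @ 10/7 + 164.835ms (2/7)
7. 989.011ms @ 12/7 + 164.835ms (2/7)
8. 1153.846ms @ 2 + 576.923ms (1)
9. 1730.769ms @ 3 + 576.923ms (1)
10. 2307.692ms @ 4 + 1153.846ms (2)
11. 3461.538ms @ 6 + 1153.846ms (2)
12. 4615.385ms @ 8 + 1153.846ms (2)
13. 5769.231ms @ 10 + 576.923ms (1)
14. 6346.154ms @ 11 + 576.923ms (1)
15. 6923.077ms @ 12 + 865.385ms (3/2)
16. 7788.462ms @ 27/2 + 144.231ms (1/4)
17. 7932.692ms @ 55/4 + 1298.077ms (9/4)

note 17 onset = 55/4b = 7932.692ms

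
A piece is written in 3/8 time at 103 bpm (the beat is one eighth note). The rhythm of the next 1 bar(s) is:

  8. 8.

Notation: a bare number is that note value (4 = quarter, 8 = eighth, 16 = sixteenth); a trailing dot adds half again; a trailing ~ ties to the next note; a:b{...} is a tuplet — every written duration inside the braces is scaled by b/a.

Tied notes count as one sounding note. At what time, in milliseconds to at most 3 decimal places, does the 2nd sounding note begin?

note 2 onset = 3/2b = 873.786ms

1. 0.0ms @ 0 + 873.786ms (3/2)
2. 873.786ms @ 3/2 + 873.786ms (3/2)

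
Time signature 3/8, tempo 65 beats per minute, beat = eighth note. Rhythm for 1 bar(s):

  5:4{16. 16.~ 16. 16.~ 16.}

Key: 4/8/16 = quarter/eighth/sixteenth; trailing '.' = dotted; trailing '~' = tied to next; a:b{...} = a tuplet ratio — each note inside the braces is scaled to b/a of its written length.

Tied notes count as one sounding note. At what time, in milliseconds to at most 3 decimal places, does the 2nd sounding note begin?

1. 0.0ms @ 0 + 553.846ms (3/5)
2. 553.846ms @ 3/5 + 1107.692ms (6/5)
3. 1661.538ms @ 9/5 + 1107.692ms (6/5)

note 2 onset = 3/5b = 553.846ms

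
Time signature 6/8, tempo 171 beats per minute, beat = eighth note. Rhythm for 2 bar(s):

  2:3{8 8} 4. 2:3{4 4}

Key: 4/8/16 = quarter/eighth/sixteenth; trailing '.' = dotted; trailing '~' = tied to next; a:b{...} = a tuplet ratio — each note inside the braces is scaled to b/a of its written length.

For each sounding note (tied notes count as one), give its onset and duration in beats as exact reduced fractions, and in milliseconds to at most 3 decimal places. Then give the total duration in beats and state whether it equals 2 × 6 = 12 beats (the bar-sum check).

1) 0.0ms=0b +526.316ms=3/2b
2) 526.316ms=3/2b +526.316ms=3/2b
3) 1052.632ms=3b +1052.632ms=3b
4) 2105.263ms=6b +1052.632ms=3b
5) 3157.895ms=9b +1052.632ms=3b
Σ=12b of 12 (171bpm 6/8) — PASS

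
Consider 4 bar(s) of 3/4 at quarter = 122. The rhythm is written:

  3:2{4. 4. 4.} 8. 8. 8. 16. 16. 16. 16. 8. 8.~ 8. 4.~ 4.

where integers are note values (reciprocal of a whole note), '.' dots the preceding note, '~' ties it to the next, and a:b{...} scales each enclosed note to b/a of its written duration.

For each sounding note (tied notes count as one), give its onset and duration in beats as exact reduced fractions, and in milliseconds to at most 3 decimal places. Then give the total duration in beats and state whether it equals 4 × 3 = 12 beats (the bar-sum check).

1) 0.0ms=0b +491.803ms=1b
2) 491.803ms=1b +491.803ms=1b
3) 983.607ms=2b +491.803ms=1b
4) 1475.41ms=3b +368.852ms=3/4b
5) 1844.262ms=15/4b +368.852ms=3/4b
6) 2213.115ms=9/2b +368.852ms=3/4b
7) 2581.967ms=21/4b +184.426ms=3/8b
8) 2766.393ms=45/8b +184.426ms=3/8b
9) 2950.82ms=6b +184.426ms=3/8b
10) 3135.246ms=51/8b +184.426ms=3/8b
11) 3319.672ms=27/4b +368.852ms=3/4b
12) 3688.525ms=15/2b +737.705ms=3/2b
13) 4426.23ms=9b +1475.41ms=3b
Σ=12b of 12 (122bpm 3/4) — PASS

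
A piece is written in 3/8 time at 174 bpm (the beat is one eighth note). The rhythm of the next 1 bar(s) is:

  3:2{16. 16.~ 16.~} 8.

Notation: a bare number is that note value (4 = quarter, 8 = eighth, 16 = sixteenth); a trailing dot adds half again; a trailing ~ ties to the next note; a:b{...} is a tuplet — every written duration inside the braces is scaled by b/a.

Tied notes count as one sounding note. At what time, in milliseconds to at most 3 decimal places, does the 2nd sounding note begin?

1. 0.0ms @ 0 + 172.414ms (1/2)
2. 172.414ms @ 1/2 + 862.069ms (5/2)

note 2 onset = 1/2b = 172.414ms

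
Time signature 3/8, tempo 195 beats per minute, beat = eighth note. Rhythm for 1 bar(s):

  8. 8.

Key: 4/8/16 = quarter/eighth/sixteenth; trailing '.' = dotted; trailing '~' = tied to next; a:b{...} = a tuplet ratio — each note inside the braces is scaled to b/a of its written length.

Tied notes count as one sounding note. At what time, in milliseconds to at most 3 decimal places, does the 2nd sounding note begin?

note 2 onset = 3/2b = 461.538ms

1. 0.0ms @ 0 + 461.538ms (3/2)
2. 461.538ms @ 3/2 + 461.538ms (3/2)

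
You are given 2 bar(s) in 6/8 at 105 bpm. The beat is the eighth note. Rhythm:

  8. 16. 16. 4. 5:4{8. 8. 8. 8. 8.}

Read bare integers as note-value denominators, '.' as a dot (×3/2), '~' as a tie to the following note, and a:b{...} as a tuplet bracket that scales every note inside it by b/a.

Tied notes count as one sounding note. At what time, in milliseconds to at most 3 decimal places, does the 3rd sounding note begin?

note 3 onset = 9/4b = 1285.714ms

1. 0.0ms @ 0 + 857.143ms (3/2)
2. 857.143ms @ 3/2 + 428.571ms (3/4)
3. 1285.714ms @ 9/4 + 428.571ms (3/4)
4. 1714.286ms @ 3 + 1714.286ms (3)
5. 3428.571ms @ 6 + 685.714ms (6/5)
6. 4114.286ms @ 36/5 + 685.714ms (6/5)
7. 4800.0ms @ 42/5 + 685.714ms (6/5)
8. 5485.714ms @ 48/5 + 685.714ms (6/5)
9. 6171.429ms @ 54/5 + 685.714ms (6/5)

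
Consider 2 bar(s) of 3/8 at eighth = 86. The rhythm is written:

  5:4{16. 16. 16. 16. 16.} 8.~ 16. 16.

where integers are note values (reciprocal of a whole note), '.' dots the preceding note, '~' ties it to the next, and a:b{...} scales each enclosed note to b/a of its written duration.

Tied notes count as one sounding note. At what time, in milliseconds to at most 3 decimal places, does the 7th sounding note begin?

1. 0.0ms @ 0 + 418.605ms (3/5)
2. 418.605ms @ 3/5 + 418.605ms (3/5)
3. 837.209ms @ 6/5 + 418.605ms (3/5)
4. 1255.814ms @ 9/5 + 418.605ms (3/5)
5. 1674.419ms @ 12/5 + 418.605ms (3/5)
6. 2093.023ms @ 3 + 1569.767ms (9/4)
7. 3662.791ms @ 21/4 + 523.256ms (3/4)

note 7 onset = 21/4b = 3662.791ms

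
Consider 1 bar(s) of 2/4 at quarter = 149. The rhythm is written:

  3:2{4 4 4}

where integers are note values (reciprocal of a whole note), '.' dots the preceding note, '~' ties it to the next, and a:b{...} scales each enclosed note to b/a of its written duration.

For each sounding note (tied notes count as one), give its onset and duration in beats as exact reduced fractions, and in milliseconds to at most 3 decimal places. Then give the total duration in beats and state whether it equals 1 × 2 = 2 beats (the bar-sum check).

1) 0.0ms=0b +268.456ms=2/3b
2) 268.456ms=2/3b +268.456ms=2/3b
3) 536.913ms=4/3b +268.456ms=2/3b
Σ=2b of 2 (149bpm 2/4) — PASS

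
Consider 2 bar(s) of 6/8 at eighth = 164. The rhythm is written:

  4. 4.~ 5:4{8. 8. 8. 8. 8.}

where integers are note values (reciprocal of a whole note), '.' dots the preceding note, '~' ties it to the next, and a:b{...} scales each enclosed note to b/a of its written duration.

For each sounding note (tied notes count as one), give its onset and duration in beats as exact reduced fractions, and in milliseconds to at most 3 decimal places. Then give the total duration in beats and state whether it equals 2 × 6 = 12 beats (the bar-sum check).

1) 0.0ms=0b +1097.561ms=3b
2) 1097.561ms=3b +1536.585ms=21/5b
3) 2634.146ms=36/5b +439.024ms=6/5b
4) 3073.171ms=42/5b +439.024ms=6/5b
5) 3512.195ms=48/5b +439.024ms=6/5b
6) 3951.22ms=54/5b +439.024ms=6/5b
Σ=12b of 12 (164bpm 6/8) — PASS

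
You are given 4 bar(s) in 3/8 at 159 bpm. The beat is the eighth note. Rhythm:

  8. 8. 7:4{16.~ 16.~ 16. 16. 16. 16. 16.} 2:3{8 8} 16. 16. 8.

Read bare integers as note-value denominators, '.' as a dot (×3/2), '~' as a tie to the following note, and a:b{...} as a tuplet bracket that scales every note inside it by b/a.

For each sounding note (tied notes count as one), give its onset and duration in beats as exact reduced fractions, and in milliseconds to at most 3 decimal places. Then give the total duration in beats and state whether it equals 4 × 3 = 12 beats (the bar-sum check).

1) 0.0ms=0b +566.038ms=3/2b
2) 566.038ms=3/2b +566.038ms=3/2b
3) 1132.075ms=3b +485.175ms=9/7b
4) 1617.251ms=30/7b +161.725ms=3/7b
5) 1778.976ms=33/7b +161.725ms=3/7b
6) 1940.701ms=36/7b +161.725ms=3/7b
7) 2102.426ms=39/7b +161.725ms=3/7b
8) 2264.151ms=6b +566.038ms=3/2b
9) 2830.189ms=15/2b +566.038ms=3/2b
10) 3396.226ms=9b +283.019ms=3/4b
11) 3679.245ms=39/4b +283.019ms=3/4b
12) 3962.264ms=21/2b +566.038ms=3/2b
Σ=12b of 12 (159bpm 3/8) — PASS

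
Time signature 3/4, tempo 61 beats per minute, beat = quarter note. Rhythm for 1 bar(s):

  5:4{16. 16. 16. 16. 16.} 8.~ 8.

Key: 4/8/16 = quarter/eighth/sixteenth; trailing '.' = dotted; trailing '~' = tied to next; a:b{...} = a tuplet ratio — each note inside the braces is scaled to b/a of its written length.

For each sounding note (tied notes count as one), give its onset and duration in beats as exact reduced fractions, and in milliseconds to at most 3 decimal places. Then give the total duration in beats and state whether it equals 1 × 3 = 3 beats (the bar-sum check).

1) 0.0ms=0b +295.082ms=3/10b
2) 295.082ms=3/10b +295.082ms=3/10b
3) 590.164ms=3/5b +295.082ms=3/10b
4) 885.246ms=9/10b +295.082ms=3/10b
5) 1180.328ms=6/5b +295.082ms=3/10b
6) 1475.41ms=3/2b +1475.41ms=3/2b
Σ=3b of 3 (61bpm 3/4) — PASS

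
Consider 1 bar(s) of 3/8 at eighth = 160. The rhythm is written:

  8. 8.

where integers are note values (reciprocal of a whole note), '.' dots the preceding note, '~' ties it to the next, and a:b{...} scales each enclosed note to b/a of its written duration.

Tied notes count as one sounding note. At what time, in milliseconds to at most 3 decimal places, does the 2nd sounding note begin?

1. 0.0ms @ 0 + 562.5ms (3/2)
2. 562.5ms @ 3/2 + 562.5ms (3/2)

note 2 onset = 3/2b = 562.5ms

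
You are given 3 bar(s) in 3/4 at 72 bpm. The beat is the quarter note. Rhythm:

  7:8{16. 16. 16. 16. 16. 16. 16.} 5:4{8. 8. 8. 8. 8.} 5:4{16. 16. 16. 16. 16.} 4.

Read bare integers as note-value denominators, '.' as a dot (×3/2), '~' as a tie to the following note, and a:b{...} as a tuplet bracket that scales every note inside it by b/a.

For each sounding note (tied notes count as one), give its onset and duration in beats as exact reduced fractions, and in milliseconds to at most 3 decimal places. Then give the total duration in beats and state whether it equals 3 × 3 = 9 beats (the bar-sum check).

1) 0.0ms=0b +357.143ms=3/7b
2) 357.143ms=3/7b +357.143ms=3/7b
3) 714.286ms=6/7b +357.143ms=3/7b
4) 1071.429ms=9/7b +357.143ms=3/7b
5) 1428.571ms=12/7b +357.143ms=3/7b
6) 1785.714ms=15/7b +357.143ms=3/7b
7) 2142.857ms=18/7b +357.143ms=3/7b
8) 2500.0ms=3b +500.0ms=3/5b
9) 3000.0ms=18/5b +500.0ms=3/5b
10) 3500.0ms=21/5b +500.0ms=3/5b
11) 4000.0ms=24/5b +500.0ms=3/5b
12) 4500.0ms=27/5b +500.0ms=3/5b
13) 5000.0ms=6b +250.0ms=3/10b
14) 5250.0ms=63/10b +250.0ms=3/10b
15) 5500.0ms=33/5b +250.0ms=3/10b
16) 5750.0ms=69/10b +250.0ms=3/10b
17) 6000.0ms=36/5b +250.0ms=3/10b
18) 6250.0ms=15/2b +1250.0ms=3/2b
Σ=9b of 9 (72bpm 3/4) — PASS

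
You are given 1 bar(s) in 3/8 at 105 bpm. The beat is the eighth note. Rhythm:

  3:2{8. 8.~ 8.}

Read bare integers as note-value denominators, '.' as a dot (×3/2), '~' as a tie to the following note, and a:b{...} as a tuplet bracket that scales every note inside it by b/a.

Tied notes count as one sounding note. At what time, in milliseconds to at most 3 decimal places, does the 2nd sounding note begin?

1. 0.0ms @ 0 + 571.429ms (1)
2. 571.429ms @ 1 + 1142.857ms (2)

note 2 onset = 1b = 571.429ms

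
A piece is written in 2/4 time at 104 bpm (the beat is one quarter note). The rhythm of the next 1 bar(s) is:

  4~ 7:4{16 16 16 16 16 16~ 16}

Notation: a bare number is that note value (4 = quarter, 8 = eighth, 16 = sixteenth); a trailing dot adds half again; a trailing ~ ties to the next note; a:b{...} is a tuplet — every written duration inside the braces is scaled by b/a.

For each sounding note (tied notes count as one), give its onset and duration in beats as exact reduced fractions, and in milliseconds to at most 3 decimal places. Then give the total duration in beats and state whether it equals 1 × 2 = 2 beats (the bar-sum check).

1) 0.0ms=0b +659.341ms=8/7b
2) 659.341ms=8/7b +82.418ms=1/7b
3) 741.758ms=9/7b +82.418ms=1/7b
4) 824.176ms=10/7b +82.418ms=1/7b
5) 906.593ms=11/7b +82.418ms=1/7b
6) 989.011ms=12/7b +164.835ms=2/7b
Σ=2b of 2 (104bpm 2/4) — PASS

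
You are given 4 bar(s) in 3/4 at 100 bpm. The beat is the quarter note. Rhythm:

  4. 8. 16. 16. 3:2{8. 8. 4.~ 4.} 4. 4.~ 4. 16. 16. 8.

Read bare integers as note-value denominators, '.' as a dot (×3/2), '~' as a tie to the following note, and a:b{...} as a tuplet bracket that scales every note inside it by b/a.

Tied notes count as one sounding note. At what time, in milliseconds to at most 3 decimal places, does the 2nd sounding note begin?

note 2 onset = 3/2b = 900.0ms

1. 0.0ms @ 0 + 900.0ms (3/2)
2. 900.0ms @ 3/2 + 450.0ms (3/4)
3. 1350.0ms @ 9/4 + 225.0ms (3/8)
4. 1575.0ms @ 21/8 + 225.0ms (3/8)
5. 1800.0ms @ 3 + 300.0ms (1/2)
6. 2100.0ms @ 7/2 + 300.0ms (1/2)
7. 2400.0ms @ 4 + 1200.0ms (2)
8. 3600.0ms @ 6 + 900.0ms (3/2)
9. 4500.0ms @ 15/2 + 1800.0ms (3)
10. 6300.0ms @ 21/2 + 225.0ms (3/8)
11. 6525.0ms @ 87/8 + 225.0ms (3/8)
12. 6750.0ms @ 45/4 + 450.0ms (3/4)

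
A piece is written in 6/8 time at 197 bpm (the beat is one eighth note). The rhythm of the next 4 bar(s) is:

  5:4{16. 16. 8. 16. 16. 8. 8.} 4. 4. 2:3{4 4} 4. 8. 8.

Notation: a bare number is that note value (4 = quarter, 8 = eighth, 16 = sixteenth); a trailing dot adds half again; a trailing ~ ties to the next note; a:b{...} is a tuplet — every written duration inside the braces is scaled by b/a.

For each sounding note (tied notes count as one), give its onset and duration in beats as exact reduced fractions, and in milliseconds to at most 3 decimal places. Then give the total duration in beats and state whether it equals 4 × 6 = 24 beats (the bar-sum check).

1) 0.0ms=0b +182.741ms=3/5b
2) 182.741ms=3/5b +182.741ms=3/5b
3) 365.482ms=6/5b +365.482ms=6/5b
4) 730.964ms=12/5b +182.741ms=3/5b
5) 913.706ms=3b +182.741ms=3/5b
6) 1096.447ms=18/5b +365.482ms=6/5b
7) 1461.929ms=24/5b +365.482ms=6/5b
8) 1827.411ms=6b +913.706ms=3b
9) 2741.117ms=9b +913.706ms=3b
10) 3654.822ms=12b +913.706ms=3b
11) 4568.528ms=15b +913.706ms=3b
12) 5482.234ms=18b +913.706ms=3b
13) 6395.939ms=21b +456.853ms=3/2b
14) 6852.792ms=45/2b +456.853ms=3/2b
Σ=24b of 24 (197bpm 6/8) — PASS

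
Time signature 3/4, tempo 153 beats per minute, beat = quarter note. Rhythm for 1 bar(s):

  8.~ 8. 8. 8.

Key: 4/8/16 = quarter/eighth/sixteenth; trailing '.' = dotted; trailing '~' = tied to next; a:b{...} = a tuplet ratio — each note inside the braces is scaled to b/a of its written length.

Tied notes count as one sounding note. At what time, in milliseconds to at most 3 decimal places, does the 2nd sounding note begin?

note 2 onset = 3/2b = 588.235ms

1. 0.0ms @ 0 + 588.235ms (3/2)
2. 588.235ms @ 3/2 + 294.118ms (3/4)
3. 882.353ms @ 9/4 + 294.118ms (3/4)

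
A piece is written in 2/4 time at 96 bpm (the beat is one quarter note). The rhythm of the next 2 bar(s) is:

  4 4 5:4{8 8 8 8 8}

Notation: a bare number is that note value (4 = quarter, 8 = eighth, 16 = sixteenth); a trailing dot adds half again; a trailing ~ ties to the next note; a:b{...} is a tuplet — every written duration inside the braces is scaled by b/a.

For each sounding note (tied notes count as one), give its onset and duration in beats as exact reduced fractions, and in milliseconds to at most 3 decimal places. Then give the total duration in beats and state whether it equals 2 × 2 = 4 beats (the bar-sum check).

1) 0.0ms=0b +625.0ms=1b
2) 625.0ms=1b +625.0ms=1b
3) 1250.0ms=2b +250.0ms=2/5b
4) 1500.0ms=12/5b +250.0ms=2/5b
5) 1750.0ms=14/5b +250.0ms=2/5b
6) 2000.0ms=16/5b +250.0ms=2/5b
7) 2250.0ms=18/5b +250.0ms=2/5b
Σ=4b of 4 (96bpm 2/4) — PASS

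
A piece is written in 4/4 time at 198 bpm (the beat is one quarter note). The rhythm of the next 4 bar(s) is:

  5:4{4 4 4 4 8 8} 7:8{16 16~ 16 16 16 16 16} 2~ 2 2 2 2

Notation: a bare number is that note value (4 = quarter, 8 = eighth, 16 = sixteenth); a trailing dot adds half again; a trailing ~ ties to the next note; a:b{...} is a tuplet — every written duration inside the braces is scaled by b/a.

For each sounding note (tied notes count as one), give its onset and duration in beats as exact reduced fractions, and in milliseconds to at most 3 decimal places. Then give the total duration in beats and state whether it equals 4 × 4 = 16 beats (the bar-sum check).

1) 0.0ms=0b +242.424ms=4/5b
2) 242.424ms=4/5b +242.424ms=4/5b
3) 484.848ms=8/5b +242.424ms=4/5b
4) 727.273ms=12/5b +242.424ms=4/5b
5) 969.697ms=16/5b +121.212ms=2/5b
6) 1090.909ms=18/5b +121.212ms=2/5b
7) 1212.121ms=4b +86.58ms=2/7b
8) 1298.701ms=30/7b +173.16ms=4/7b
9) 1471.861ms=34/7b +86.58ms=2/7b
10) 1558.442ms=36/7b +86.58ms=2/7b
11) 1645.022ms=38/7b +86.58ms=2/7b
12) 1731.602ms=40/7b +86.58ms=2/7b
13) 1818.182ms=6b +1212.121ms=4b
14) 3030.303ms=10b +606.061ms=2b
15) 3636.364ms=12b +606.061ms=2b
16) 4242.424ms=14b +606.061ms=2b
Σ=16b of 16 (198bpm 4/4) — PASS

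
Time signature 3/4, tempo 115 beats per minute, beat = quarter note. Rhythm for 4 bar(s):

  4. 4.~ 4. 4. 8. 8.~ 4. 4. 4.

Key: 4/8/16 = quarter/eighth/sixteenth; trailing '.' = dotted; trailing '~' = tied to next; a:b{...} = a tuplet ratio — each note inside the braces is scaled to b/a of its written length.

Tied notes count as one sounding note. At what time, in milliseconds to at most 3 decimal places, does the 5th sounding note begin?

1. 0.0ms @ 0 + 782.609ms (3/2)
2. 782.609ms @ 3/2 + 1565.217ms (3)
3. 2347.826ms @ 9/2 + 782.609ms (3/2)
4. 3130.435ms @ 6 + 391.304ms (3/4)
5. 3521.739ms @ 27/4 + 1173.913ms (9/4)
6. 4695.652ms @ 9 + 782.609ms (3/2)
7. 5478.261ms @ 21/2 + 782.609ms (3/2)

note 5 onset = 27/4b = 3521.739ms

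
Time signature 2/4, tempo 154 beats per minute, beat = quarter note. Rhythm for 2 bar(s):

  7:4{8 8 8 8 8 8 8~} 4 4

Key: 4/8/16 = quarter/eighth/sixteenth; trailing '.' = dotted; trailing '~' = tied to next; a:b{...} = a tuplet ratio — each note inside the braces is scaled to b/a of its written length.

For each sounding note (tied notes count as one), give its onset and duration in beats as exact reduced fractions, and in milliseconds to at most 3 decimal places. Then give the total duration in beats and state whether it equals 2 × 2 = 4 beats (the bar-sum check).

1) 0.0ms=0b +111.317ms=2/7b
2) 111.317ms=2/7b +111.317ms=2/7b
3) 222.635ms=4/7b +111.317ms=2/7b
4) 333.952ms=6/7b +111.317ms=2/7b
5) 445.269ms=8/7b +111.317ms=2/7b
6) 556.586ms=10/7b +111.317ms=2/7b
7) 667.904ms=12/7b +500.928ms=9/7b
8) 1168.831ms=3b +389.61ms=1b
Σ=4b of 4 (154bpm 2/4) — PASS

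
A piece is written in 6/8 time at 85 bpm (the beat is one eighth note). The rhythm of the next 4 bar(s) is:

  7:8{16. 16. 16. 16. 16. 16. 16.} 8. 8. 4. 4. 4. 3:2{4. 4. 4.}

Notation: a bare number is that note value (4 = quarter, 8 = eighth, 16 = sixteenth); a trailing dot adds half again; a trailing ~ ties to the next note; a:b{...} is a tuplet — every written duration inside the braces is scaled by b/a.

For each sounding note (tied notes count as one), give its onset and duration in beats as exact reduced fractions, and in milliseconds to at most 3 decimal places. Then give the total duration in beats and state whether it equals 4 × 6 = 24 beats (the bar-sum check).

1) 0.0ms=0b +605.042ms=6/7b
2) 605.042ms=6/7b +605.042ms=6/7b
3) 1210.084ms=12/7b +605.042ms=6/7b
4) 1815.126ms=18/7b +605.042ms=6/7b
5) 2420.168ms=24/7b +605.042ms=6/7b
6) 3025.21ms=30/7b +605.042ms=6/7b
7) 3630.252ms=36/7b +605.042ms=6/7b
8) 4235.294ms=6b +1058.824ms=3/2b
9) 5294.118ms=15/2b +1058.824ms=3/2b
10) 6352.941ms=9b +2117.647ms=3b
11) 8470.588ms=12b +2117.647ms=3b
12) 10588.235ms=15b +2117.647ms=3b
13) 12705.882ms=18b +1411.765ms=2b
14) 14117.647ms=20b +1411.765ms=2b
15) 15529.412ms=22b +1411.765ms=2b
Σ=24b of 24 (85bpm 6/8) — PASS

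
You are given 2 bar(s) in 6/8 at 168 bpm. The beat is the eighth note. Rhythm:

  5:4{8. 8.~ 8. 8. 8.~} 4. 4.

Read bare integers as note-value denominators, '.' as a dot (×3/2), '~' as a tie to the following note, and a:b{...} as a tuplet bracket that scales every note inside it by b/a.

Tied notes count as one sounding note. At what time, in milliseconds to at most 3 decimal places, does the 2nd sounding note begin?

1. 0.0ms @ 0 + 428.571ms (6/5)
2. 428.571ms @ 6/5 + 857.143ms (12/5)
3. 1285.714ms @ 18/5 + 428.571ms (6/5)
4. 1714.286ms @ 24/5 + 1500.0ms (21/5)
5. 3214.286ms @ 9 + 1071.429ms (3)

note 2 onset = 6/5b = 428.571ms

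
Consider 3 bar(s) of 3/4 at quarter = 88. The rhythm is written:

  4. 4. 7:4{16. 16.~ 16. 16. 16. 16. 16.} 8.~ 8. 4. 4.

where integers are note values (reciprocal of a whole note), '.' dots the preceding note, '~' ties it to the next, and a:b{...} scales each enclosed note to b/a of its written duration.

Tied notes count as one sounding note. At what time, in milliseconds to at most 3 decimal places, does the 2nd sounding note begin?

1. 0.0ms @ 0 + 1022.727ms (3/2)
2. 1022.727ms @ 3/2 + 1022.727ms (3/2)
3. 2045.455ms @ 3 + 146.104ms (3/14)
4. 2191.558ms @ 45/14 + 292.208ms (3/7)
5. 2483.766ms @ 51/14 + 146.104ms (3/14)
6. 2629.87ms @ 27/7 + 146.104ms (3/14)
7. 2775.974ms @ 57/14 + 146.104ms (3/14)
8. 2922.078ms @ 30/7 + 146.104ms (3/14)
9. 3068.182ms @ 9/2 + 1022.727ms (3/2)
10. 4090.909ms @ 6 + 1022.727ms (3/2)
11. 5113.636ms @ 15/2 + 1022.727ms (3/2)

note 2 onset = 3/2b = 1022.727ms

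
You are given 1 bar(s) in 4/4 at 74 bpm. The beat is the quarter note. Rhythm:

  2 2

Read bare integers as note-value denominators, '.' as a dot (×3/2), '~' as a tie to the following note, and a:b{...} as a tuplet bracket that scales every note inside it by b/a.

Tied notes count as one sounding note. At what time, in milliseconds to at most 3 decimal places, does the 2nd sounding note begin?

1. 0.0ms @ 0 + 1621.622ms (2)
2. 1621.622ms @ 2 + 1621.622ms (2)

note 2 onset = 2b = 1621.622ms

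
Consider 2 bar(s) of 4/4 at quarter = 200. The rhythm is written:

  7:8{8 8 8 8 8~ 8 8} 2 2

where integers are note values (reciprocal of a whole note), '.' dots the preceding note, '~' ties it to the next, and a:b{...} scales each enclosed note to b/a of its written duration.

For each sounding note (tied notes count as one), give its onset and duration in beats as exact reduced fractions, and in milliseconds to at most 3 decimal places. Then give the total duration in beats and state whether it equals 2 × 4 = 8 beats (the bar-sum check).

1) 0.0ms=0b +171.429ms=4/7b
2) 171.429ms=4/7b +171.429ms=4/7b
3) 342.857ms=8/7b +171.429ms=4/7b
4) 514.286ms=12/7b +171.429ms=4/7b
5) 685.714ms=16/7b +342.857ms=8/7b
6) 1028.571ms=24/7b +171.429ms=4/7b
7) 1200.0ms=4b +600.0ms=2b
8) 1800.0ms=6b +600.0ms=2b
Σ=8b of 8 (200bpm 4/4) — PASS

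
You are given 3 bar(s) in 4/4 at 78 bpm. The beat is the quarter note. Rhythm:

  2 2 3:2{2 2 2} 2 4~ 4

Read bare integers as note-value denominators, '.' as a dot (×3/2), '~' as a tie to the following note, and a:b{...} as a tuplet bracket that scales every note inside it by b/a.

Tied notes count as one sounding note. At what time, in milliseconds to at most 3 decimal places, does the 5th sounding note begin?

note 5 onset = 20/3b = 5128.205ms

1. 0.0ms @ 0 + 1538.462ms (2)
2. 1538.462ms @ 2 + 1538.462ms (2)
3. 3076.923ms @ 4 + 1025.641ms (4/3)
4. 4102.564ms @ 16/3 + 1025.641ms (4/3)
5. 5128.205ms @ 20/3 + 1025.641ms (4/3)
6. 6153.846ms @ 8 + 1538.462ms (2)
7. 7692.308ms @ 10 + 1538.462ms (2)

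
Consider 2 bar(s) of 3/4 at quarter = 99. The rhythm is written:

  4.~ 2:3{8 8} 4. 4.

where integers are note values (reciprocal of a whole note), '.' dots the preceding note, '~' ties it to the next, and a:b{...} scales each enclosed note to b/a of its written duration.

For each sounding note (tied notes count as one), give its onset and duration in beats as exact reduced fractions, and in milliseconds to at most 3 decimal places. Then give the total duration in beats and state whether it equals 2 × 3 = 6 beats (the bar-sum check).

1) 0.0ms=0b +1363.636ms=9/4b
2) 1363.636ms=9/4b +454.545ms=3/4b
3) 1818.182ms=3b +909.091ms=3/2b
4) 2727.273ms=9/2b +909.091ms=3/2b
Σ=6b of 6 (99bpm 3/4) — PASS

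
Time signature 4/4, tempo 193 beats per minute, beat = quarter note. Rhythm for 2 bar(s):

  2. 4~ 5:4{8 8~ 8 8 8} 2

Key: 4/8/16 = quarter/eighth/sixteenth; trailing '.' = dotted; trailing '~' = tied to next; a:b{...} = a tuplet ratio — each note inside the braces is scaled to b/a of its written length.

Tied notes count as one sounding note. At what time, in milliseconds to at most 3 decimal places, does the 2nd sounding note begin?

note 2 onset = 3b = 932.642ms

1. 0.0ms @ 0 + 932.642ms (3)
2. 932.642ms @ 3 + 435.233ms (7/5)
3. 1367.876ms @ 22/5 + 248.705ms (4/5)
4. 1616.58ms @ 26/5 + 124.352ms (2/5)
5. 1740.933ms @ 28/5 + 124.352ms (2/5)
6. 1865.285ms @ 6 + 621.762ms (2)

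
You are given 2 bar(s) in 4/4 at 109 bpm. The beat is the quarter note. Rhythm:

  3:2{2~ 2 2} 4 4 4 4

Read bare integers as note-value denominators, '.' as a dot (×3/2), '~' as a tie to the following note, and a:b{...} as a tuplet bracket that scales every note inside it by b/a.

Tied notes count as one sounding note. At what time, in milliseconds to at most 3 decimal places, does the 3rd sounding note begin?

1. 0.0ms @ 0 + 1467.89ms (8/3)
2. 1467.89ms @ 8/3 + 733.945ms (4/3)
3. 2201.835ms @ 4 + 550.459ms (1)
4. 2752.294ms @ 5 + 550.459ms (1)
5. 3302.752ms @ 6 + 550.459ms (1)
6. 3853.211ms @ 7 + 550.459ms (1)

note 3 onset = 4b = 2201.835ms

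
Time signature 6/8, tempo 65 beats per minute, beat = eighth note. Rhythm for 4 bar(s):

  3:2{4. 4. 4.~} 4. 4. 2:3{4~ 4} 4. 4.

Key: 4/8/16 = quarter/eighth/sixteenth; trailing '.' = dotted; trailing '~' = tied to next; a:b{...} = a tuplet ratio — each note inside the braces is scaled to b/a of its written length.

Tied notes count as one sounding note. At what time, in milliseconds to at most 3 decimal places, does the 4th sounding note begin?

note 4 onset = 9b = 8307.692ms

1. 0.0ms @ 0 + 1846.154ms (2)
2. 1846.154ms @ 2 + 1846.154ms (2)
3. 3692.308ms @ 4 + 4615.385ms (5)
4. 8307.692ms @ 9 + 2769.231ms (3)
5. 11076.923ms @ 12 + 5538.462ms (6)
6. 16615.385ms @ 18 + 2769.231ms (3)
7. 19384.615ms @ 21 + 2769.231ms (3)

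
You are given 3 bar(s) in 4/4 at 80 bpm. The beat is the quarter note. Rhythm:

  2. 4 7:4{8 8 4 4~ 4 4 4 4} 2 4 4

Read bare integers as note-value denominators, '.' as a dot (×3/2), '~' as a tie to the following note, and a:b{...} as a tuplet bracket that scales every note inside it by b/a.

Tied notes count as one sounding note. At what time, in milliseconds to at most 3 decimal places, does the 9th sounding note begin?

1. 0.0ms @ 0 + 2250.0ms (3)
2. 2250.0ms @ 3 + 750.0ms (1)
3. 3000.0ms @ 4 + 214.286ms (2/7)
4. 3214.286ms @ 30/7 + 214.286ms (2/7)
5. 3428.571ms @ 32/7 + 428.571ms (4/7)
6. 3857.143ms @ 36/7 + 857.143ms (8/7)
7. 4714.286ms @ 44/7 + 428.571ms (4/7)
8. 5142.857ms @ 48/7 + 428.571ms (4/7)
9. 5571.429ms @ 52/7 + 428.571ms (4/7)
10. 6000.0ms @ 8 + 1500.0ms (2)
11. 7500.0ms @ 10 + 750.0ms (1)
12. 8250.0ms @ 11 + 750.0ms (1)

note 9 onset = 52/7b = 5571.429ms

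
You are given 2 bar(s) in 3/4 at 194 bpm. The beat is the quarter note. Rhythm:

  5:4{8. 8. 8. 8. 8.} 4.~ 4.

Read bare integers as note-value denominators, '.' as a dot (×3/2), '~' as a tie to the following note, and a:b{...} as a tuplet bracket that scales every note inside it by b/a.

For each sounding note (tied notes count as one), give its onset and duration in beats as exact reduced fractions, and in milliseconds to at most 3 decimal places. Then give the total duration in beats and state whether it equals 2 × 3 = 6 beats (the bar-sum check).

1) 0.0ms=0b +185.567ms=3/5b
2) 185.567ms=3/5b +185.567ms=3/5b
3) 371.134ms=6/5b +185.567ms=3/5b
4) 556.701ms=9/5b +185.567ms=3/5b
5) 742.268ms=12/5b +185.567ms=3/5b
6) 927.835ms=3b +927.835ms=3b
Σ=6b of 6 (194bpm 3/4) — PASS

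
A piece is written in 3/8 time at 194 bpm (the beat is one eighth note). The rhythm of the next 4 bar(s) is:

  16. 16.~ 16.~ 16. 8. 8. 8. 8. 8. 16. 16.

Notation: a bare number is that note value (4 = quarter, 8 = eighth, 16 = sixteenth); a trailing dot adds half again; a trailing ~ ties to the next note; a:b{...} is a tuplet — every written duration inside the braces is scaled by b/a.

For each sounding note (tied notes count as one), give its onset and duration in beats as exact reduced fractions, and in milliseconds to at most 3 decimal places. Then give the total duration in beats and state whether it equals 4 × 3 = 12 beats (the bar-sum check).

1) 0.0ms=0b +231.959ms=3/4b
2) 231.959ms=3/4b +695.876ms=9/4b
3) 927.835ms=3b +463.918ms=3/2b
4) 1391.753ms=9/2b +463.918ms=3/2b
5) 1855.67ms=6b +463.918ms=3/2b
6) 2319.588ms=15/2b +463.918ms=3/2b
7) 2783.505ms=9b +463.918ms=3/2b
8) 3247.423ms=21/2b +231.959ms=3/4b
9) 3479.381ms=45/4b +231.959ms=3/4b
Σ=12b of 12 (194bpm 3/8) — PASS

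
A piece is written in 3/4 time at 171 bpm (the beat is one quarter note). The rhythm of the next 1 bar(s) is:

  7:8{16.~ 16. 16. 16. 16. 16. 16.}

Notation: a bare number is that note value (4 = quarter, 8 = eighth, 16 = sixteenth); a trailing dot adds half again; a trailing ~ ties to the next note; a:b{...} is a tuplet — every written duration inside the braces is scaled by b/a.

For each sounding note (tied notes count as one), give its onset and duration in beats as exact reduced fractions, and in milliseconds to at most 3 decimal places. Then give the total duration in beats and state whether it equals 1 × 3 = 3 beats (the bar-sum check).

1) 0.0ms=0b +300.752ms=6/7b
2) 300.752ms=6/7b +150.376ms=3/7b
3) 451.128ms=9/7b +150.376ms=3/7b
4) 601.504ms=12/7b +150.376ms=3/7b
5) 751.88ms=15/7b +150.376ms=3/7b
6) 902.256ms=18/7b +150.376ms=3/7b
Σ=3b of 3 (171bpm 3/4) — PASS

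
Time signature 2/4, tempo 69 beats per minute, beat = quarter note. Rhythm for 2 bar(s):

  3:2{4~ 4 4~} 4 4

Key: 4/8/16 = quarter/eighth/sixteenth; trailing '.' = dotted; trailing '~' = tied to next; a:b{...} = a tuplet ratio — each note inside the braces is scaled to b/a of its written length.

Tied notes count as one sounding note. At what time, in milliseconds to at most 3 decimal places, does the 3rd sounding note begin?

note 3 onset = 3b = 2608.696ms

1. 0.0ms @ 0 + 1159.42ms (4/3)
2. 1159.42ms @ 4/3 + 1449.275ms (5/3)
3. 2608.696ms @ 3 + 869.565ms (1)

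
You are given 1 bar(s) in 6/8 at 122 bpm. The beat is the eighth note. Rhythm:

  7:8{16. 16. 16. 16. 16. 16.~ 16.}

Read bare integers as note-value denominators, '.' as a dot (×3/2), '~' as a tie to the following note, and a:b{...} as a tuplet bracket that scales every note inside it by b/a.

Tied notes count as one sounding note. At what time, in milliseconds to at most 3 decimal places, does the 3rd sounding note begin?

note 3 onset = 12/7b = 843.091ms

1. 0.0ms @ 0 + 421.546ms (6/7)
2. 421.546ms @ 6/7 + 421.546ms (6/7)
3. 843.091ms @ 12/7 + 421.546ms (6/7)
4. 1264.637ms @ 18/7 + 421.546ms (6/7)
5. 1686.183ms @ 24/7 + 421.546ms (6/7)
6. 2107.728ms @ 30/7 + 843.091ms (12/7)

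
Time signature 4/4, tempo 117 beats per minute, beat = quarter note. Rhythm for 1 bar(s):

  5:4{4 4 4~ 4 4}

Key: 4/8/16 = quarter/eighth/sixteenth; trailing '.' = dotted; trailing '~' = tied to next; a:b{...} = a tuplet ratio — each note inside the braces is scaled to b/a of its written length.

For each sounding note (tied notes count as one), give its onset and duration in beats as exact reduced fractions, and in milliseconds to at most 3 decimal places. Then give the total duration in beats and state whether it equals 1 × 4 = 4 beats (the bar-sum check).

1) 0.0ms=0b +410.256ms=4/5b
2) 410.256ms=4/5b +410.256ms=4/5b
3) 820.513ms=8/5b +820.513ms=8/5b
4) 1641.026ms=16/5b +410.256ms=4/5b
Σ=4b of 4 (117bpm 4/4) — PASS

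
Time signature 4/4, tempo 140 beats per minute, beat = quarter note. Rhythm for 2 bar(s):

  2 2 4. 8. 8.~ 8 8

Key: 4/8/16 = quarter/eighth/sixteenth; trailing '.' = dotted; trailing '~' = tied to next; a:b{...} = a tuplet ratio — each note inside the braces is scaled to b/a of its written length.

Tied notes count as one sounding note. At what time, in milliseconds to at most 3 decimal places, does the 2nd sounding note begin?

1. 0.0ms @ 0 + 857.143ms (2)
2. 857.143ms @ 2 + 857.143ms (2)
3. 1714.286ms @ 4 + 642.857ms (3/2)
4. 2357.143ms @ 11/2 + 321.429ms (3/4)
5. 2678.571ms @ 25/4 + 535.714ms (5/4)
6. 3214.286ms @ 15/2 + 214.286ms (1/2)

note 2 onset = 2b = 857.143ms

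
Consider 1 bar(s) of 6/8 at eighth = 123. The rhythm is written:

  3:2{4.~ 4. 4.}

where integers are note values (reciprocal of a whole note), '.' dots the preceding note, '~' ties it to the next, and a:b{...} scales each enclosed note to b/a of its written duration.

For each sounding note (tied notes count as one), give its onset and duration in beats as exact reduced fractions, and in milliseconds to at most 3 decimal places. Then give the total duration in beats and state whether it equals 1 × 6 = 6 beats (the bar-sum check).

1) 0.0ms=0b +1951.22ms=4b
2) 1951.22ms=4b +975.61ms=2b
Σ=6b of 6 (123bpm 6/8) — PASS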